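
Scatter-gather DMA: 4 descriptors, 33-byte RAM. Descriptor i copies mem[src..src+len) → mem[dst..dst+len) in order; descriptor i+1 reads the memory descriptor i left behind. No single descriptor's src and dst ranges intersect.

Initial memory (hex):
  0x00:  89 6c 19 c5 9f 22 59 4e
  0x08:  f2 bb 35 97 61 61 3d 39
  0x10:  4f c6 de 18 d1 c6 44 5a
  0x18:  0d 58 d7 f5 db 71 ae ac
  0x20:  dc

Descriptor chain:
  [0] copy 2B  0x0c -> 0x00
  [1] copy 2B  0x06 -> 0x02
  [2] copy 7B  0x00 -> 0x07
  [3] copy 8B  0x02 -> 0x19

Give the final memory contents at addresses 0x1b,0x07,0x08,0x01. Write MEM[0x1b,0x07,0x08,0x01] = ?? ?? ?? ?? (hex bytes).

MEM[0x1b,0x07,0x08,0x01] = 9f 61 61 61

  after D0: wrote 2B at 0x00 = 6161
  after D1: wrote 2B at 0x02 = 594e
  after D2: wrote 7B at 0x07 = 6161594e9f2259
  after D3: wrote 8B at 0x19 = 594e9f2259616159
query mem[0x1b]=0x9f, mem[0x07]=0x61, mem[0x08]=0x61, mem[0x01]=0x61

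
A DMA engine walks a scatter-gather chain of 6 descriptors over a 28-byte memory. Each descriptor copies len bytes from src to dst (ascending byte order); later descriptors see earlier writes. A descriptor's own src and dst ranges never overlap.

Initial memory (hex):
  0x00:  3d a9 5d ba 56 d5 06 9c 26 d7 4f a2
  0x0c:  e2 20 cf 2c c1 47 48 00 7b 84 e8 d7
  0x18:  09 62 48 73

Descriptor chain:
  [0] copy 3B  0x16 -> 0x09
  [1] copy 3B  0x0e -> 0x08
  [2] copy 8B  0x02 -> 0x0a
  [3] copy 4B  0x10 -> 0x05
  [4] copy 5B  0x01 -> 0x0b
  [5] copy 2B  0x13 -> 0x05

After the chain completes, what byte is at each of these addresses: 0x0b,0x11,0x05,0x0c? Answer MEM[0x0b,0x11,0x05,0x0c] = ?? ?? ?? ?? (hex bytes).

D0: mem[0x09..0x0b] <- [e8 d7 09]
D1: mem[0x08..0x0a] <- [cf 2c c1]
D2: mem[0x0a..0x11] <- [5d ba 56 d5 06 9c cf 2c]
D3: mem[0x05..0x08] <- [cf 2c 48 00]
D4: mem[0x0b..0x0f] <- [a9 5d ba 56 cf]
D5: mem[0x05..0x06] <- [00 7b]
query mem[0x0b]=0xa9, mem[0x11]=0x2c, mem[0x05]=0x00, mem[0x0c]=0x5d

MEM[0x0b,0x11,0x05,0x0c] = a9 2c 00 5d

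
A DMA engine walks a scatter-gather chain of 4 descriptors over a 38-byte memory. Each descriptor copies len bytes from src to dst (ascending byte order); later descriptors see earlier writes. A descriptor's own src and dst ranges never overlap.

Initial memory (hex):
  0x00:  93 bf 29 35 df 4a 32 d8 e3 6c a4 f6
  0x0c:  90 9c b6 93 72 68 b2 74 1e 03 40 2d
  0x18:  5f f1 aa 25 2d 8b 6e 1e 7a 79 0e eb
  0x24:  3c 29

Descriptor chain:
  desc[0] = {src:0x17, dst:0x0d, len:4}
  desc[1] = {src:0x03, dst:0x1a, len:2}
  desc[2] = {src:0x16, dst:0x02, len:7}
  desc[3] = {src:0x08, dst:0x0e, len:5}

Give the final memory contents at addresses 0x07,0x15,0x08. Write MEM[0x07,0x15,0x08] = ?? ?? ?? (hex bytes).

MEM[0x07,0x15,0x08] = df 03 2d

#0 dst[0x0d+4] := {0x2d,0x5f,0xf1,0xaa}
#1 dst[0x1a+2] := {0x35,0xdf}
#2 dst[0x02+7] := {0x40,0x2d,0x5f,0xf1,0x35,0xdf,0x2d}
#3 dst[0x0e+5] := {0x2d,0x6c,0xa4,0xf6,0x90}
query mem[0x07]=0xdf, mem[0x15]=0x03, mem[0x08]=0x2d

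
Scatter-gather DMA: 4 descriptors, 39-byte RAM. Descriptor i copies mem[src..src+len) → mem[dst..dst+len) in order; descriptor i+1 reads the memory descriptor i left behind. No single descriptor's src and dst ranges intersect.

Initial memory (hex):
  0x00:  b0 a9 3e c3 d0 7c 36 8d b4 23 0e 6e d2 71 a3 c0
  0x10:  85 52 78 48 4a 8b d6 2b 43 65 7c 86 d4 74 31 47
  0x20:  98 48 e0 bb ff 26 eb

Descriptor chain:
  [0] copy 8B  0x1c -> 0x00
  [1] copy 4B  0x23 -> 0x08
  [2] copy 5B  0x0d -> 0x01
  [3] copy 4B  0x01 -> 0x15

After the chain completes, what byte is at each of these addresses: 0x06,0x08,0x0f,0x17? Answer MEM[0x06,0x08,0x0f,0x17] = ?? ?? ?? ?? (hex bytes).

MEM[0x06,0x08,0x0f,0x17] = e0 bb c0 c0

  after D0: wrote 8B at 0x00 = d47431479848e0bb
  after D1: wrote 4B at 0x08 = bbff26eb
  after D2: wrote 5B at 0x01 = 71a3c08552
  after D3: wrote 4B at 0x15 = 71a3c085
query mem[0x06]=0xe0, mem[0x08]=0xbb, mem[0x0f]=0xc0, mem[0x17]=0xc0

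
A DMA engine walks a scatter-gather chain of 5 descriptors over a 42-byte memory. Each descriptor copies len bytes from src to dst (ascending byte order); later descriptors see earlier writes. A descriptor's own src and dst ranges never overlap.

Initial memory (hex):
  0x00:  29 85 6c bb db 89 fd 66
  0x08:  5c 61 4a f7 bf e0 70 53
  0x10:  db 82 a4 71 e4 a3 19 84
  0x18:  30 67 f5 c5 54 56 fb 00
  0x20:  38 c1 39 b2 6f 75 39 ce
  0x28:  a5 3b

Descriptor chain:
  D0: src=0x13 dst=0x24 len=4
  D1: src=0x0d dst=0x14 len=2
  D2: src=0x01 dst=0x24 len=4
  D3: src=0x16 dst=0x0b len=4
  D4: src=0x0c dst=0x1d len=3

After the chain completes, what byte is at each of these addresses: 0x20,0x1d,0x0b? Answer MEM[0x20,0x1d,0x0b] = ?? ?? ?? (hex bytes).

#0 dst[0x24+4] := {0x71,0xe4,0xa3,0x19}
#1 dst[0x14+2] := {0xe0,0x70}
#2 dst[0x24+4] := {0x85,0x6c,0xbb,0xdb}
#3 dst[0x0b+4] := {0x19,0x84,0x30,0x67}
#4 dst[0x1d+3] := {0x84,0x30,0x67}
query mem[0x20]=0x38, mem[0x1d]=0x84, mem[0x0b]=0x19

MEM[0x20,0x1d,0x0b] = 38 84 19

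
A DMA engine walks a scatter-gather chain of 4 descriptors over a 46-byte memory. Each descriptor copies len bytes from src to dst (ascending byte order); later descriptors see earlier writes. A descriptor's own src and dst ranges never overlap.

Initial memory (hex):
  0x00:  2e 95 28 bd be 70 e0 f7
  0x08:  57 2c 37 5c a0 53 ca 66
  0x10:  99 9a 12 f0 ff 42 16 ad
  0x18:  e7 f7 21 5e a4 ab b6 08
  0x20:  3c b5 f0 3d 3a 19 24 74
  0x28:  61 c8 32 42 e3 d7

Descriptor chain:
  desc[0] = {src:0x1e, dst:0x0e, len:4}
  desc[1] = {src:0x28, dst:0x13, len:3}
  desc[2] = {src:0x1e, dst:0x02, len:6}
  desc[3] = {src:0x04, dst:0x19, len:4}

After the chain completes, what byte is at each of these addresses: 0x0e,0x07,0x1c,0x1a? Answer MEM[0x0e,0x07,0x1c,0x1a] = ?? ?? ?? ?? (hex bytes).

MEM[0x0e,0x07,0x1c,0x1a] = b6 3d 3d b5

#0 dst[0x0e+4] := {0xb6,0x08,0x3c,0xb5}
#1 dst[0x13+3] := {0x61,0xc8,0x32}
#2 dst[0x02+6] := {0xb6,0x08,0x3c,0xb5,0xf0,0x3d}
#3 dst[0x19+4] := {0x3c,0xb5,0xf0,0x3d}
query mem[0x0e]=0xb6, mem[0x07]=0x3d, mem[0x1c]=0x3d, mem[0x1a]=0xb5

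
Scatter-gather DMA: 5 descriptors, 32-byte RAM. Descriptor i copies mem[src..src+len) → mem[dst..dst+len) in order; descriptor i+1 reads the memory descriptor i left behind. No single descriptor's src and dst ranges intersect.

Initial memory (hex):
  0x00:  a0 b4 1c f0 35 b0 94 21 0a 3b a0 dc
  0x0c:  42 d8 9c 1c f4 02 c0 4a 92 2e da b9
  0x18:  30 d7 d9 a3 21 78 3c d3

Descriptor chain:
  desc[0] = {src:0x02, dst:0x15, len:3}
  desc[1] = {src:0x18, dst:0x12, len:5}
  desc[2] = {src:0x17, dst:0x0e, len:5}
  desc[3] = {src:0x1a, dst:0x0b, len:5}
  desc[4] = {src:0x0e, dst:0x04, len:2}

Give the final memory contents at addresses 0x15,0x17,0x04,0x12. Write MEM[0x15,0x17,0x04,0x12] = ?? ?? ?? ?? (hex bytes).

MEM[0x15,0x17,0x04,0x12] = a3 35 78 a3

  after D0: wrote 3B at 0x15 = 1cf035
  after D1: wrote 5B at 0x12 = 30d7d9a321
  after D2: wrote 5B at 0x0e = 3530d7d9a3
  after D3: wrote 5B at 0x0b = d9a321783c
  after D4: wrote 2B at 0x04 = 783c
query mem[0x15]=0xa3, mem[0x17]=0x35, mem[0x04]=0x78, mem[0x12]=0xa3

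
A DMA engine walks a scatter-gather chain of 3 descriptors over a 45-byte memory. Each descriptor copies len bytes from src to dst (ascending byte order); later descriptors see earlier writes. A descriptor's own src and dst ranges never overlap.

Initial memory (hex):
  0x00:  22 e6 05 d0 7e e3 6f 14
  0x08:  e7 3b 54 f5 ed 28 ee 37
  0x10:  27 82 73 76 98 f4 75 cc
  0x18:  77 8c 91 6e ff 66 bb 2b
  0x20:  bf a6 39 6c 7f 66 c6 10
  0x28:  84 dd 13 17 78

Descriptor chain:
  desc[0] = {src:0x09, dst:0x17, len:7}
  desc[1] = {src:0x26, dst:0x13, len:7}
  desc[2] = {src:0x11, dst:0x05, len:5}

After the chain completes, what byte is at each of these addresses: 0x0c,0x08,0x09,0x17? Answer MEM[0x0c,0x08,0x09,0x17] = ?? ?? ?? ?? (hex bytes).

MEM[0x0c,0x08,0x09,0x17] = ed 10 84 13

[0] 0x09->0x17 len=7 : 3b 54 f5 ed 28 ee 37
[1] 0x26->0x13 len=7 : c6 10 84 dd 13 17 78
[2] 0x11->0x05 len=5 : 82 73 c6 10 84
query mem[0x0c]=0xed, mem[0x08]=0x10, mem[0x09]=0x84, mem[0x17]=0x13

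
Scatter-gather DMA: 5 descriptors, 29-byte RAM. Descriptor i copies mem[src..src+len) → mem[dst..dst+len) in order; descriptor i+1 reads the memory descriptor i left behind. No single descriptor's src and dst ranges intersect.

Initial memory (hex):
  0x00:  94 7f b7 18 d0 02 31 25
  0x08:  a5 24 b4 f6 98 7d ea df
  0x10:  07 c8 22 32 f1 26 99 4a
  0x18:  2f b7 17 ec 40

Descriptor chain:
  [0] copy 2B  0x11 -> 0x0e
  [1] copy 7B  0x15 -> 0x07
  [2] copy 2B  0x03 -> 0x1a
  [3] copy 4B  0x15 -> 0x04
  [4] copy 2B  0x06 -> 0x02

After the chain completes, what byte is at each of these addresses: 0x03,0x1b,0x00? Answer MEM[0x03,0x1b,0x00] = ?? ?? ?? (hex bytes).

MEM[0x03,0x1b,0x00] = 2f d0 94

#0 dst[0x0e+2] := {0xc8,0x22}
#1 dst[0x07+7] := {0x26,0x99,0x4a,0x2f,0xb7,0x17,0xec}
#2 dst[0x1a+2] := {0x18,0xd0}
#3 dst[0x04+4] := {0x26,0x99,0x4a,0x2f}
#4 dst[0x02+2] := {0x4a,0x2f}
query mem[0x03]=0x2f, mem[0x1b]=0xd0, mem[0x00]=0x94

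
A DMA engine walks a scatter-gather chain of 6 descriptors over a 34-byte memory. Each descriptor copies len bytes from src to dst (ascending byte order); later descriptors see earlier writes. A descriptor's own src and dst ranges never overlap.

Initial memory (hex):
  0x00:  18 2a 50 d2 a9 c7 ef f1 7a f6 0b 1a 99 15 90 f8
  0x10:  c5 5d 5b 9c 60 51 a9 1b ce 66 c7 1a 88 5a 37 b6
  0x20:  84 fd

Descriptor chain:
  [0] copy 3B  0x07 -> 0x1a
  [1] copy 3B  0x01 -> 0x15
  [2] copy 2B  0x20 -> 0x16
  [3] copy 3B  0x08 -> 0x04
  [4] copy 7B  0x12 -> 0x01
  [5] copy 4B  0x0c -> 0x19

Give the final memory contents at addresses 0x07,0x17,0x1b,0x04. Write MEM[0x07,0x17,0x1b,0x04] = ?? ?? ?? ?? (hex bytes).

MEM[0x07,0x17,0x1b,0x04] = ce fd 90 2a

  after D0: wrote 3B at 0x1a = f17af6
  after D1: wrote 3B at 0x15 = 2a50d2
  after D2: wrote 2B at 0x16 = 84fd
  after D3: wrote 3B at 0x04 = 7af60b
  after D4: wrote 7B at 0x01 = 5b9c602a84fdce
  after D5: wrote 4B at 0x19 = 991590f8
query mem[0x07]=0xce, mem[0x17]=0xfd, mem[0x1b]=0x90, mem[0x04]=0x2a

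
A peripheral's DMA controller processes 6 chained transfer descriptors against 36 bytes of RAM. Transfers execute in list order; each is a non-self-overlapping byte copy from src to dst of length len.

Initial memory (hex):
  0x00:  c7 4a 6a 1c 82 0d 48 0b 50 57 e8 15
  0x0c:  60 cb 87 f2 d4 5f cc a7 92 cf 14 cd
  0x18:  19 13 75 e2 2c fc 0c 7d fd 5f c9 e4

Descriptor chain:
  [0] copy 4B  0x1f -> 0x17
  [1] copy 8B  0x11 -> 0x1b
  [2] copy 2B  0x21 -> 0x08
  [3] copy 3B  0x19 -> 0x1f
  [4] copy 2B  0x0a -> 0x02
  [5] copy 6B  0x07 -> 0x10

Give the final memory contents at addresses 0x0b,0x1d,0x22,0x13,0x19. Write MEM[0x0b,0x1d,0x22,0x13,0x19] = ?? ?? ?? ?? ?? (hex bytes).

MEM[0x0b,0x1d,0x22,0x13,0x19] = 15 a7 fd e8 5f

  after D0: wrote 4B at 0x17 = 7dfd5fc9
  after D1: wrote 8B at 0x1b = 5fcca792cf147dfd
  after D2: wrote 2B at 0x08 = 7dfd
  after D3: wrote 3B at 0x1f = 5fc95f
  after D4: wrote 2B at 0x02 = e815
  after D5: wrote 6B at 0x10 = 0b7dfde81560
query mem[0x0b]=0x15, mem[0x1d]=0xa7, mem[0x22]=0xfd, mem[0x13]=0xe8, mem[0x19]=0x5f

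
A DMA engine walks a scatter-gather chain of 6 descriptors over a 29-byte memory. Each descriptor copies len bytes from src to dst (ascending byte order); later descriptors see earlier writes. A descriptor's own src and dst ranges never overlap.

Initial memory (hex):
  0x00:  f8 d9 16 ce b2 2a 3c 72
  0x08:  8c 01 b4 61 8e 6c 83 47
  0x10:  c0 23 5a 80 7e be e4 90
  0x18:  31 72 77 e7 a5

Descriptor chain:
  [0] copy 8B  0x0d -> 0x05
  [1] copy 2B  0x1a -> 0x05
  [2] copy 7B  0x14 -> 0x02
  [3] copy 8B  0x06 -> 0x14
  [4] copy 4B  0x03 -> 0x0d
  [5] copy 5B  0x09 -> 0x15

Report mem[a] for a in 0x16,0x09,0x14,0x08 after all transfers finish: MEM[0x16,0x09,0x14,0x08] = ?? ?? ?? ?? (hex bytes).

MEM[0x16,0x09,0x14,0x08] = 5a 23 31 77

[0] 0x0d->0x05 len=8 : 6c 83 47 c0 23 5a 80 7e
[1] 0x1a->0x05 len=2 : 77 e7
[2] 0x14->0x02 len=7 : 7e be e4 90 31 72 77
[3] 0x06->0x14 len=8 : 31 72 77 23 5a 80 7e 6c
[4] 0x03->0x0d len=4 : be e4 90 31
[5] 0x09->0x15 len=5 : 23 5a 80 7e be
query mem[0x16]=0x5a, mem[0x09]=0x23, mem[0x14]=0x31, mem[0x08]=0x77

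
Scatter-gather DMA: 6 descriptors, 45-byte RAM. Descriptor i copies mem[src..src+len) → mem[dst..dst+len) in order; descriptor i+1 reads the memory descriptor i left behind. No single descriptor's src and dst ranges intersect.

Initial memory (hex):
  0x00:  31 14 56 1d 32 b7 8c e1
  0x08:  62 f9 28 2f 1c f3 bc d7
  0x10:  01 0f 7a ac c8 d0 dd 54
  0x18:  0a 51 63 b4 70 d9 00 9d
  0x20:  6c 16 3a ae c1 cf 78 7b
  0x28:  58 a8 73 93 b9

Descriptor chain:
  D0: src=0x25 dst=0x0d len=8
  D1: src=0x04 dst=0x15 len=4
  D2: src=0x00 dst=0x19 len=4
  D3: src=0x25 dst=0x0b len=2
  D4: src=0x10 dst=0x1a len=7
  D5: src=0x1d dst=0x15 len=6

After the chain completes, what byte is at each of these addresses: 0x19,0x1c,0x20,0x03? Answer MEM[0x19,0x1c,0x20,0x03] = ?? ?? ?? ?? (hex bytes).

D0: mem[0x0d..0x14] <- [cf 78 7b 58 a8 73 93 b9]
D1: mem[0x15..0x18] <- [32 b7 8c e1]
D2: mem[0x19..0x1c] <- [31 14 56 1d]
D3: mem[0x0b..0x0c] <- [cf 78]
D4: mem[0x1a..0x20] <- [58 a8 73 93 b9 32 b7]
D5: mem[0x15..0x1a] <- [93 b9 32 b7 16 3a]
query mem[0x19]=0x16, mem[0x1c]=0x73, mem[0x20]=0xb7, mem[0x03]=0x1d

MEM[0x19,0x1c,0x20,0x03] = 16 73 b7 1d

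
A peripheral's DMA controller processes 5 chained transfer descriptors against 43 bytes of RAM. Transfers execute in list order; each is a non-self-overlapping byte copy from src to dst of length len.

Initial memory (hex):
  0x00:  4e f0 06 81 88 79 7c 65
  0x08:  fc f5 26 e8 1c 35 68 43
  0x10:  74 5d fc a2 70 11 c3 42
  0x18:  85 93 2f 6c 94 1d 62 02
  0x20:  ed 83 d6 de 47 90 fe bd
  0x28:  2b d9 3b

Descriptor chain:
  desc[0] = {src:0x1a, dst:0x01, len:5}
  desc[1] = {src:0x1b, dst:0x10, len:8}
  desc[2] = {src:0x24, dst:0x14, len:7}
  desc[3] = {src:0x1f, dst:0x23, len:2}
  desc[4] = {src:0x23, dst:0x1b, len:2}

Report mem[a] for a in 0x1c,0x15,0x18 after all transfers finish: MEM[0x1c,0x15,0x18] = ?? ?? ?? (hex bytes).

D0: mem[0x01..0x05] <- [2f 6c 94 1d 62]
D1: mem[0x10..0x17] <- [6c 94 1d 62 02 ed 83 d6]
D2: mem[0x14..0x1a] <- [47 90 fe bd 2b d9 3b]
D3: mem[0x23..0x24] <- [02 ed]
D4: mem[0x1b..0x1c] <- [02 ed]
query mem[0x1c]=0xed, mem[0x15]=0x90, mem[0x18]=0x2b

MEM[0x1c,0x15,0x18] = ed 90 2b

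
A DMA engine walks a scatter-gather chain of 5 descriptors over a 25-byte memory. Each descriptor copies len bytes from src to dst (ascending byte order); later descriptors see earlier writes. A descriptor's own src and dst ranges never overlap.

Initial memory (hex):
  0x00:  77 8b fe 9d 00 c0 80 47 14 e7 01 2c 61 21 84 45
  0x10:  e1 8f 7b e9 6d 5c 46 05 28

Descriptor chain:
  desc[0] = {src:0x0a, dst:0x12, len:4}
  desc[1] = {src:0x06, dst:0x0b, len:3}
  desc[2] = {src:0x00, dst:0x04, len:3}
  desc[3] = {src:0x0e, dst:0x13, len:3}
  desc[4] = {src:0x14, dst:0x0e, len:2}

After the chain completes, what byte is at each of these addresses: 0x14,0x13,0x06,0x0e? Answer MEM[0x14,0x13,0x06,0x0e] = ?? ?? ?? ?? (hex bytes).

MEM[0x14,0x13,0x06,0x0e] = 45 84 fe 45

D0: mem[0x12..0x15] <- [01 2c 61 21]
D1: mem[0x0b..0x0d] <- [80 47 14]
D2: mem[0x04..0x06] <- [77 8b fe]
D3: mem[0x13..0x15] <- [84 45 e1]
D4: mem[0x0e..0x0f] <- [45 e1]
query mem[0x14]=0x45, mem[0x13]=0x84, mem[0x06]=0xfe, mem[0x0e]=0x45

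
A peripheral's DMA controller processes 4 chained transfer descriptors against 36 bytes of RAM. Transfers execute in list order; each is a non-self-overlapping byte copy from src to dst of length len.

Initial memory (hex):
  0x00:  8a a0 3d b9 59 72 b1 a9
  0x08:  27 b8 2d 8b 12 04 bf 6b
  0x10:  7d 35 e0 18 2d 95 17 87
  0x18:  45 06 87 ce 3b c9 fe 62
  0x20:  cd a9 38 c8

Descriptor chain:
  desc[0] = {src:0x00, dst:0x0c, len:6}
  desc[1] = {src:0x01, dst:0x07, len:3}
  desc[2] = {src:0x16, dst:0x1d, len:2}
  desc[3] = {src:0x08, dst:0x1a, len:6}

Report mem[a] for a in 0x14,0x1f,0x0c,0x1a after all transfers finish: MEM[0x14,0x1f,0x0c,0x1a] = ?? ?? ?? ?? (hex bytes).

#0 dst[0x0c+6] := {0x8a,0xa0,0x3d,0xb9,0x59,0x72}
#1 dst[0x07+3] := {0xa0,0x3d,0xb9}
#2 dst[0x1d+2] := {0x17,0x87}
#3 dst[0x1a+6] := {0x3d,0xb9,0x2d,0x8b,0x8a,0xa0}
query mem[0x14]=0x2d, mem[0x1f]=0xa0, mem[0x0c]=0x8a, mem[0x1a]=0x3d

MEM[0x14,0x1f,0x0c,0x1a] = 2d a0 8a 3d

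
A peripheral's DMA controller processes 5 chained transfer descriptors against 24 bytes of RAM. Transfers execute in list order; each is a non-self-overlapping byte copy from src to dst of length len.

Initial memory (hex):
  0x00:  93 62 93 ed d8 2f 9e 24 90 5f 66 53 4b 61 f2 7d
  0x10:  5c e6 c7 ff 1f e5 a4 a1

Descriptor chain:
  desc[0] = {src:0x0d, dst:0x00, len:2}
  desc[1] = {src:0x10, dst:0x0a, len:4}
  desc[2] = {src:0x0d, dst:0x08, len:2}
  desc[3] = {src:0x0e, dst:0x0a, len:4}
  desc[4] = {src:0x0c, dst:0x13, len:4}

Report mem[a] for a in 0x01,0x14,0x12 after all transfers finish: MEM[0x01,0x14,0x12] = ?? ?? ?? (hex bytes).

MEM[0x01,0x14,0x12] = f2 e6 c7

[0] 0x0d->0x00 len=2 : 61 f2
[1] 0x10->0x0a len=4 : 5c e6 c7 ff
[2] 0x0d->0x08 len=2 : ff f2
[3] 0x0e->0x0a len=4 : f2 7d 5c e6
[4] 0x0c->0x13 len=4 : 5c e6 f2 7d
query mem[0x01]=0xf2, mem[0x14]=0xe6, mem[0x12]=0xc7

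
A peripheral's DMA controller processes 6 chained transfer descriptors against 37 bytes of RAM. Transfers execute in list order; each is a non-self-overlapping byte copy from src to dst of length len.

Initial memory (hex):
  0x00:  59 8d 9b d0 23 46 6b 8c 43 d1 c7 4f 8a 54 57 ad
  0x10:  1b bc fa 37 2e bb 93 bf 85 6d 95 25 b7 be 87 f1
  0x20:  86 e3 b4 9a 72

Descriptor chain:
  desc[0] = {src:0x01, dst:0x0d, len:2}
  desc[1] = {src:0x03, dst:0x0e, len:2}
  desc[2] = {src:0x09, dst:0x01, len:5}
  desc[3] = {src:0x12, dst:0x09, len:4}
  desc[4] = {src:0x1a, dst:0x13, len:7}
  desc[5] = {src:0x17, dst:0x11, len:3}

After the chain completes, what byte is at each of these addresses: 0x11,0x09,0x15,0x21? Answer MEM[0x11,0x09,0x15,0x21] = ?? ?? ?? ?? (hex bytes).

#0 dst[0x0d+2] := {0x8d,0x9b}
#1 dst[0x0e+2] := {0xd0,0x23}
#2 dst[0x01+5] := {0xd1,0xc7,0x4f,0x8a,0x8d}
#3 dst[0x09+4] := {0xfa,0x37,0x2e,0xbb}
#4 dst[0x13+7] := {0x95,0x25,0xb7,0xbe,0x87,0xf1,0x86}
#5 dst[0x11+3] := {0x87,0xf1,0x86}
query mem[0x11]=0x87, mem[0x09]=0xfa, mem[0x15]=0xb7, mem[0x21]=0xe3

MEM[0x11,0x09,0x15,0x21] = 87 fa b7 e3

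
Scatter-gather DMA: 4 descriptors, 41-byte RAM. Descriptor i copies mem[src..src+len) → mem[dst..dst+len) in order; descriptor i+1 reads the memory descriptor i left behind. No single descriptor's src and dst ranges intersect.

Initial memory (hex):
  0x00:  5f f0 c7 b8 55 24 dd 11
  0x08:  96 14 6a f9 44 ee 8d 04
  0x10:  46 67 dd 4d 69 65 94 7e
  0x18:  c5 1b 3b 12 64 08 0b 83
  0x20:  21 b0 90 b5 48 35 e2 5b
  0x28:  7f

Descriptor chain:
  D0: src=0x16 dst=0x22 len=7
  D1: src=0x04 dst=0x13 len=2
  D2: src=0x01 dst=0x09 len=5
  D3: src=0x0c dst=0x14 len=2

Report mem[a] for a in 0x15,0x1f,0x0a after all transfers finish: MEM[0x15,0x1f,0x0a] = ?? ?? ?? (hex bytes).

[0] 0x16->0x22 len=7 : 94 7e c5 1b 3b 12 64
[1] 0x04->0x13 len=2 : 55 24
[2] 0x01->0x09 len=5 : f0 c7 b8 55 24
[3] 0x0c->0x14 len=2 : 55 24
query mem[0x15]=0x24, mem[0x1f]=0x83, mem[0x0a]=0xc7

MEM[0x15,0x1f,0x0a] = 24 83 c7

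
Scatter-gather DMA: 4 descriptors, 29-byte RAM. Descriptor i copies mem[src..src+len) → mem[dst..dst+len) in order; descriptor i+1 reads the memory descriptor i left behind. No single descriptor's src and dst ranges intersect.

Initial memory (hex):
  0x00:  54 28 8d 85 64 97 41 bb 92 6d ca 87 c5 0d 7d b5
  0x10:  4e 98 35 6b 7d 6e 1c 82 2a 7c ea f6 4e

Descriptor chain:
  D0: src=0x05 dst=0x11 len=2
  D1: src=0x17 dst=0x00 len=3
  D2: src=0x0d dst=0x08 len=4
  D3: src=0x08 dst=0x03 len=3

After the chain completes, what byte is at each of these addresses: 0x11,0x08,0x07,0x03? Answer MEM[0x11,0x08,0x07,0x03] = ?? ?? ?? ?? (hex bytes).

MEM[0x11,0x08,0x07,0x03] = 97 0d bb 0d

  after D0: wrote 2B at 0x11 = 9741
  after D1: wrote 3B at 0x00 = 822a7c
  after D2: wrote 4B at 0x08 = 0d7db54e
  after D3: wrote 3B at 0x03 = 0d7db5
query mem[0x11]=0x97, mem[0x08]=0x0d, mem[0x07]=0xbb, mem[0x03]=0x0d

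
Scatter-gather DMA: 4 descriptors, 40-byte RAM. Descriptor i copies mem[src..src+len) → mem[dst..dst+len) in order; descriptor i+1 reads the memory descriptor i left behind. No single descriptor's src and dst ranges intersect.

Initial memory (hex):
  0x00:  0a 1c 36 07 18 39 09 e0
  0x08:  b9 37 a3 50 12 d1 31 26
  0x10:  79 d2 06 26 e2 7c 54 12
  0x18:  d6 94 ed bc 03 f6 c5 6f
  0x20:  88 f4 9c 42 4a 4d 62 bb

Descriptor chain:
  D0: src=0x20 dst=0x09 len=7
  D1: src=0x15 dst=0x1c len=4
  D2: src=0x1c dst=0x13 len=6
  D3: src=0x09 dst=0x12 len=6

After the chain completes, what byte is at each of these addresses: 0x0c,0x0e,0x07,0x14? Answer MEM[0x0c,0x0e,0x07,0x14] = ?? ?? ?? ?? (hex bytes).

  after D0: wrote 7B at 0x09 = 88f49c424a4d62
  after D1: wrote 4B at 0x1c = 7c5412d6
  after D2: wrote 6B at 0x13 = 7c5412d688f4
  after D3: wrote 6B at 0x12 = 88f49c424a4d
query mem[0x0c]=0x42, mem[0x0e]=0x4d, mem[0x07]=0xe0, mem[0x14]=0x9c

MEM[0x0c,0x0e,0x07,0x14] = 42 4d e0 9c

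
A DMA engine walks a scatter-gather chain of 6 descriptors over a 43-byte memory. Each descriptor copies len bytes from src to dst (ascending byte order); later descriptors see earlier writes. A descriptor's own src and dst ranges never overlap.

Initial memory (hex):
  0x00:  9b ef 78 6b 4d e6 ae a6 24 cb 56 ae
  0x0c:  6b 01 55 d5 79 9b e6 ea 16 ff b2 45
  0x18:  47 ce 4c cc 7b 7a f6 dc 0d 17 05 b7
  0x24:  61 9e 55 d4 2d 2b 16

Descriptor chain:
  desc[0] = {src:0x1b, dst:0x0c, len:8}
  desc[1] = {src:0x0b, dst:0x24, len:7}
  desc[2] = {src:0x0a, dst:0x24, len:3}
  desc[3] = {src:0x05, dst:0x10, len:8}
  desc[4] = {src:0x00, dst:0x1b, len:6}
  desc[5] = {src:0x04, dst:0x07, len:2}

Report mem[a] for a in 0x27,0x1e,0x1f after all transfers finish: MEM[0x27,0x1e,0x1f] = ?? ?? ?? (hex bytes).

MEM[0x27,0x1e,0x1f] = 7a 6b 4d

D0: mem[0x0c..0x13] <- [cc 7b 7a f6 dc 0d 17 05]
D1: mem[0x24..0x2a] <- [ae cc 7b 7a f6 dc 0d]
D2: mem[0x24..0x26] <- [56 ae cc]
D3: mem[0x10..0x17] <- [e6 ae a6 24 cb 56 ae cc]
D4: mem[0x1b..0x20] <- [9b ef 78 6b 4d e6]
D5: mem[0x07..0x08] <- [4d e6]
query mem[0x27]=0x7a, mem[0x1e]=0x6b, mem[0x1f]=0x4d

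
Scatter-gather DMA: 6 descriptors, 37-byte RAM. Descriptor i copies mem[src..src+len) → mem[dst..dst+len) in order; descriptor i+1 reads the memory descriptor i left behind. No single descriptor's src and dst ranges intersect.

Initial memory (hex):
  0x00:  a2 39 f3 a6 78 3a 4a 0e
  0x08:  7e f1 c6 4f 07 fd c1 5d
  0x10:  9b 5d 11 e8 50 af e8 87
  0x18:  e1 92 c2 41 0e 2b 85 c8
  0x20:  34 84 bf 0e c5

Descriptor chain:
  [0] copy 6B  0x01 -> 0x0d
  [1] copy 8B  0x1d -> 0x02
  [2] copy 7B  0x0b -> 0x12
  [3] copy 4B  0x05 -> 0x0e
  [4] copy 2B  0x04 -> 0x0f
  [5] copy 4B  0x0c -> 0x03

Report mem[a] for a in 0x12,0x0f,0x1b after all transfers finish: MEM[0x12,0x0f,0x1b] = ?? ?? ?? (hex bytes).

D0: mem[0x0d..0x12] <- [39 f3 a6 78 3a 4a]
D1: mem[0x02..0x09] <- [2b 85 c8 34 84 bf 0e c5]
D2: mem[0x12..0x18] <- [4f 07 39 f3 a6 78 3a]
D3: mem[0x0e..0x11] <- [34 84 bf 0e]
D4: mem[0x0f..0x10] <- [c8 34]
D5: mem[0x03..0x06] <- [07 39 34 c8]
query mem[0x12]=0x4f, mem[0x0f]=0xc8, mem[0x1b]=0x41

MEM[0x12,0x0f,0x1b] = 4f c8 41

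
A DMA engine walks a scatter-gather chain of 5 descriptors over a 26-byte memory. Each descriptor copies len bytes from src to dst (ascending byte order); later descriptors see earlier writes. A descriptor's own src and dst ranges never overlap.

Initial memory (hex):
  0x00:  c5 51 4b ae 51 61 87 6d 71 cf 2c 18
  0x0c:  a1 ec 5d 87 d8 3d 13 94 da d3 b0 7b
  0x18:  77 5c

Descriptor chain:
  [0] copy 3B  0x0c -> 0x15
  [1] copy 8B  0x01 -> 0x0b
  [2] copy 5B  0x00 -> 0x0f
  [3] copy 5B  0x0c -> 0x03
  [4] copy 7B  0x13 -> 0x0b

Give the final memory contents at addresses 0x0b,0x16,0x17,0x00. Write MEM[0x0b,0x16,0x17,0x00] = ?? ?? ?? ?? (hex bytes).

#0 dst[0x15+3] := {0xa1,0xec,0x5d}
#1 dst[0x0b+8] := {0x51,0x4b,0xae,0x51,0x61,0x87,0x6d,0x71}
#2 dst[0x0f+5] := {0xc5,0x51,0x4b,0xae,0x51}
#3 dst[0x03+5] := {0x4b,0xae,0x51,0xc5,0x51}
#4 dst[0x0b+7] := {0x51,0xda,0xa1,0xec,0x5d,0x77,0x5c}
query mem[0x0b]=0x51, mem[0x16]=0xec, mem[0x17]=0x5d, mem[0x00]=0xc5

MEM[0x0b,0x16,0x17,0x00] = 51 ec 5d c5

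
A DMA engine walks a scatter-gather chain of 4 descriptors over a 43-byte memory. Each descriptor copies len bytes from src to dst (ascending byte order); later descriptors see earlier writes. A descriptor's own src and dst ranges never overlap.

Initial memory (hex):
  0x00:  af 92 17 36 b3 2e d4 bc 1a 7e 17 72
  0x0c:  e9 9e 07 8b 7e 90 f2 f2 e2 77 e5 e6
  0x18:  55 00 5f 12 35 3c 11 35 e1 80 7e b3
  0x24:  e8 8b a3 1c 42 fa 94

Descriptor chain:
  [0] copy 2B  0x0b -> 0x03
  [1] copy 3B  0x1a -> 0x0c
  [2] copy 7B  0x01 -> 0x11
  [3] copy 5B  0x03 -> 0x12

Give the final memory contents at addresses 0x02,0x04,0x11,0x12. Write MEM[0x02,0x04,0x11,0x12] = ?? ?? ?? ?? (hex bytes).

#0 dst[0x03+2] := {0x72,0xe9}
#1 dst[0x0c+3] := {0x5f,0x12,0x35}
#2 dst[0x11+7] := {0x92,0x17,0x72,0xe9,0x2e,0xd4,0xbc}
#3 dst[0x12+5] := {0x72,0xe9,0x2e,0xd4,0xbc}
query mem[0x02]=0x17, mem[0x04]=0xe9, mem[0x11]=0x92, mem[0x12]=0x72

MEM[0x02,0x04,0x11,0x12] = 17 e9 92 72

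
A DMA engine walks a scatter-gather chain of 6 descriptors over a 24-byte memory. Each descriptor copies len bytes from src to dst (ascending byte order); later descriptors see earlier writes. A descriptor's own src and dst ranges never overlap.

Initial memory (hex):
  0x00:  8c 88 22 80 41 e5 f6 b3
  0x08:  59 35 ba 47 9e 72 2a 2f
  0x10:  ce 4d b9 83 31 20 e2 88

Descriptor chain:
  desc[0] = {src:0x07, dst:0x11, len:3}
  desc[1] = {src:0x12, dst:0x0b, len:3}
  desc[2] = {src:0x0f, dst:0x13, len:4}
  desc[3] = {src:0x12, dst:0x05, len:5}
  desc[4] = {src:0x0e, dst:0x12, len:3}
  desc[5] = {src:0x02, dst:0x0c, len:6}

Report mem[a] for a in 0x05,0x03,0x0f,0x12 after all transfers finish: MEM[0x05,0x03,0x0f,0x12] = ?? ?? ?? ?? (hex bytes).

MEM[0x05,0x03,0x0f,0x12] = 59 80 59 2a

#0 dst[0x11+3] := {0xb3,0x59,0x35}
#1 dst[0x0b+3] := {0x59,0x35,0x31}
#2 dst[0x13+4] := {0x2f,0xce,0xb3,0x59}
#3 dst[0x05+5] := {0x59,0x2f,0xce,0xb3,0x59}
#4 dst[0x12+3] := {0x2a,0x2f,0xce}
#5 dst[0x0c+6] := {0x22,0x80,0x41,0x59,0x2f,0xce}
query mem[0x05]=0x59, mem[0x03]=0x80, mem[0x0f]=0x59, mem[0x12]=0x2a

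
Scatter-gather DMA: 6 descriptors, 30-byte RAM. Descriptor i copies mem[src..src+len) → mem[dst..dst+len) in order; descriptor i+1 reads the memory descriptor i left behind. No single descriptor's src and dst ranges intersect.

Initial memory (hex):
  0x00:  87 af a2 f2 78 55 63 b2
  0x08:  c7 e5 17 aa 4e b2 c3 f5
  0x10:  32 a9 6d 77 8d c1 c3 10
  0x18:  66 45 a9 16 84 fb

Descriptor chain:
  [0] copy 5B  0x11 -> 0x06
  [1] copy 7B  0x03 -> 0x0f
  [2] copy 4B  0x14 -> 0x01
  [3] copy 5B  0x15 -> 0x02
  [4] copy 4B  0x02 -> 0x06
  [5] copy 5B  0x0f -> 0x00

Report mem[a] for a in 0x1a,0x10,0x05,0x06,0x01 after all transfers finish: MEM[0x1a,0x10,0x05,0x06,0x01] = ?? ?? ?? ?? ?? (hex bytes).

[0] 0x11->0x06 len=5 : a9 6d 77 8d c1
[1] 0x03->0x0f len=7 : f2 78 55 a9 6d 77 8d
[2] 0x14->0x01 len=4 : 77 8d c3 10
[3] 0x15->0x02 len=5 : 8d c3 10 66 45
[4] 0x02->0x06 len=4 : 8d c3 10 66
[5] 0x0f->0x00 len=5 : f2 78 55 a9 6d
query mem[0x1a]=0xa9, mem[0x10]=0x78, mem[0x05]=0x66, mem[0x06]=0x8d, mem[0x01]=0x78

MEM[0x1a,0x10,0x05,0x06,0x01] = a9 78 66 8d 78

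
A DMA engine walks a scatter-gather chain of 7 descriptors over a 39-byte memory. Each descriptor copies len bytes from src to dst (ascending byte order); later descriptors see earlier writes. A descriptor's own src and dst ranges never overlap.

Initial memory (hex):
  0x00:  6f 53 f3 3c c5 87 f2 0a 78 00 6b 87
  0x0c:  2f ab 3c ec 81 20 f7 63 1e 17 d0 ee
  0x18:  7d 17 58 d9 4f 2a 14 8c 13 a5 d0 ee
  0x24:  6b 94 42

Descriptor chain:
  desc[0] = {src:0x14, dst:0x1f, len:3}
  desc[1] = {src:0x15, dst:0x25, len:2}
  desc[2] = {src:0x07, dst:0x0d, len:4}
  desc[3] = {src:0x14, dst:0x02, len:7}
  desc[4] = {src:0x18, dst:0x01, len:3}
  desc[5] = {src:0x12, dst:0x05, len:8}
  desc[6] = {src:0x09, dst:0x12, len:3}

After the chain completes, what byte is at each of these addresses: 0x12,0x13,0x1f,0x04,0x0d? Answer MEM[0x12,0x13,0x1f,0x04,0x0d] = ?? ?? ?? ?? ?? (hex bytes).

D0: mem[0x1f..0x21] <- [1e 17 d0]
D1: mem[0x25..0x26] <- [17 d0]
D2: mem[0x0d..0x10] <- [0a 78 00 6b]
D3: mem[0x02..0x08] <- [1e 17 d0 ee 7d 17 58]
D4: mem[0x01..0x03] <- [7d 17 58]
D5: mem[0x05..0x0c] <- [f7 63 1e 17 d0 ee 7d 17]
D6: mem[0x12..0x14] <- [d0 ee 7d]
query mem[0x12]=0xd0, mem[0x13]=0xee, mem[0x1f]=0x1e, mem[0x04]=0xd0, mem[0x0d]=0x0a

MEM[0x12,0x13,0x1f,0x04,0x0d] = d0 ee 1e d0 0a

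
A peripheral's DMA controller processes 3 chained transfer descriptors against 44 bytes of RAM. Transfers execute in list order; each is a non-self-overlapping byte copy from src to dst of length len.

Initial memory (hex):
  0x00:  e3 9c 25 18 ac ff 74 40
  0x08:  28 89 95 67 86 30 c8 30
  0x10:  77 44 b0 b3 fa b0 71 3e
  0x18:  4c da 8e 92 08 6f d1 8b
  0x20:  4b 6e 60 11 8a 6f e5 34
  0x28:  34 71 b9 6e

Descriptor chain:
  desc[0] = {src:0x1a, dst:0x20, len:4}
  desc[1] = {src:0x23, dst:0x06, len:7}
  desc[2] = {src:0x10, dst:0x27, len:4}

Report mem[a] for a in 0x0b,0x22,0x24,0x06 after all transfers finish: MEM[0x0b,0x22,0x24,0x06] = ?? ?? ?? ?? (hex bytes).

MEM[0x0b,0x22,0x24,0x06] = 34 08 8a 6f

#0 dst[0x20+4] := {0x8e,0x92,0x08,0x6f}
#1 dst[0x06+7] := {0x6f,0x8a,0x6f,0xe5,0x34,0x34,0x71}
#2 dst[0x27+4] := {0x77,0x44,0xb0,0xb3}
query mem[0x0b]=0x34, mem[0x22]=0x08, mem[0x24]=0x8a, mem[0x06]=0x6f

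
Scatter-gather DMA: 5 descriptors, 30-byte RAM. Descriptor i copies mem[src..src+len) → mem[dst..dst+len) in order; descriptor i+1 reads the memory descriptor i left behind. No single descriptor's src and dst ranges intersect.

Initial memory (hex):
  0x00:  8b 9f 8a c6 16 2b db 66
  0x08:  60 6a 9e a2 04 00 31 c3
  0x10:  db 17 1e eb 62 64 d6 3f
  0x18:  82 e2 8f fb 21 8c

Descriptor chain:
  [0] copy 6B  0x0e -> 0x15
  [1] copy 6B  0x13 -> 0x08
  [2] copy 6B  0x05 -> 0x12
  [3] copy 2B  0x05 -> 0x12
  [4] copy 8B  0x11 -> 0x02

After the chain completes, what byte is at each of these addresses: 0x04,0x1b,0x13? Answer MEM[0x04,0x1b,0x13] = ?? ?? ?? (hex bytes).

MEM[0x04,0x1b,0x13] = db fb db

[0] 0x0e->0x15 len=6 : 31 c3 db 17 1e eb
[1] 0x13->0x08 len=6 : eb 62 31 c3 db 17
[2] 0x05->0x12 len=6 : 2b db 66 eb 62 31
[3] 0x05->0x12 len=2 : 2b db
[4] 0x11->0x02 len=8 : 17 2b db 66 eb 62 31 17
query mem[0x04]=0xdb, mem[0x1b]=0xfb, mem[0x13]=0xdb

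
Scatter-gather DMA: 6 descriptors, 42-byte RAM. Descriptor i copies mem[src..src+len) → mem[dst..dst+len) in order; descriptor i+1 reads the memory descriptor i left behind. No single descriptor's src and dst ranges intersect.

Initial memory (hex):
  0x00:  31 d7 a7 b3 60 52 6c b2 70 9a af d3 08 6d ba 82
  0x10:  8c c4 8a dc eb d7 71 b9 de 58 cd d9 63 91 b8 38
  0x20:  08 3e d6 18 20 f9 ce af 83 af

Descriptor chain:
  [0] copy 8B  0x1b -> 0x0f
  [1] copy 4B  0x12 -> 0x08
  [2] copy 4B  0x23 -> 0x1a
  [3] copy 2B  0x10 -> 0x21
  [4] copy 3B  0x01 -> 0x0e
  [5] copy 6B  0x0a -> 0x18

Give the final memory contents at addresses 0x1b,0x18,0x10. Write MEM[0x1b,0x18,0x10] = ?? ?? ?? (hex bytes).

[0] 0x1b->0x0f len=8 : d9 63 91 b8 38 08 3e d6
[1] 0x12->0x08 len=4 : b8 38 08 3e
[2] 0x23->0x1a len=4 : 18 20 f9 ce
[3] 0x10->0x21 len=2 : 63 91
[4] 0x01->0x0e len=3 : d7 a7 b3
[5] 0x0a->0x18 len=6 : 08 3e 08 6d d7 a7
query mem[0x1b]=0x6d, mem[0x18]=0x08, mem[0x10]=0xb3

MEM[0x1b,0x18,0x10] = 6d 08 b3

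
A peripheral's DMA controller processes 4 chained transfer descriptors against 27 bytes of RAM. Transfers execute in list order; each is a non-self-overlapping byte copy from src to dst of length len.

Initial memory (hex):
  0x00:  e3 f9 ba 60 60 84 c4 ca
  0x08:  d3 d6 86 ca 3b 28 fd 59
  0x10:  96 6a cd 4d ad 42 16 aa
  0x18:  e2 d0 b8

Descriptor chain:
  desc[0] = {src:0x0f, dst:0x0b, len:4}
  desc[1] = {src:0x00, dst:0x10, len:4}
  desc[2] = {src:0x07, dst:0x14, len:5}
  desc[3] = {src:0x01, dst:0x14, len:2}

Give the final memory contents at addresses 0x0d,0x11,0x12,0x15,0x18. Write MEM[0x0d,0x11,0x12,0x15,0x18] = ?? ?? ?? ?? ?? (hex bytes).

MEM[0x0d,0x11,0x12,0x15,0x18] = 6a f9 ba ba 59

[0] 0x0f->0x0b len=4 : 59 96 6a cd
[1] 0x00->0x10 len=4 : e3 f9 ba 60
[2] 0x07->0x14 len=5 : ca d3 d6 86 59
[3] 0x01->0x14 len=2 : f9 ba
query mem[0x0d]=0x6a, mem[0x11]=0xf9, mem[0x12]=0xba, mem[0x15]=0xba, mem[0x18]=0x59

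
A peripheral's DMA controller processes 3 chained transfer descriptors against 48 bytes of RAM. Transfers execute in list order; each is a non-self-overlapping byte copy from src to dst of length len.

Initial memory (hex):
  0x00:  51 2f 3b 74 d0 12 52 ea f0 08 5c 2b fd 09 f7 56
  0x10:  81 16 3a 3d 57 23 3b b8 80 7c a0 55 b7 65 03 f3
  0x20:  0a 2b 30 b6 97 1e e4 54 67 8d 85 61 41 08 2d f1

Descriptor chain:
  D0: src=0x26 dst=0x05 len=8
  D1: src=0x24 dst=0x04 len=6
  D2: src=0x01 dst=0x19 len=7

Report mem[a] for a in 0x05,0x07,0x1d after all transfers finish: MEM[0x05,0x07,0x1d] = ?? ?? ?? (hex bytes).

MEM[0x05,0x07,0x1d] = 1e 54 1e

D0: mem[0x05..0x0c] <- [e4 54 67 8d 85 61 41 08]
D1: mem[0x04..0x09] <- [97 1e e4 54 67 8d]
D2: mem[0x19..0x1f] <- [2f 3b 74 97 1e e4 54]
query mem[0x05]=0x1e, mem[0x07]=0x54, mem[0x1d]=0x1e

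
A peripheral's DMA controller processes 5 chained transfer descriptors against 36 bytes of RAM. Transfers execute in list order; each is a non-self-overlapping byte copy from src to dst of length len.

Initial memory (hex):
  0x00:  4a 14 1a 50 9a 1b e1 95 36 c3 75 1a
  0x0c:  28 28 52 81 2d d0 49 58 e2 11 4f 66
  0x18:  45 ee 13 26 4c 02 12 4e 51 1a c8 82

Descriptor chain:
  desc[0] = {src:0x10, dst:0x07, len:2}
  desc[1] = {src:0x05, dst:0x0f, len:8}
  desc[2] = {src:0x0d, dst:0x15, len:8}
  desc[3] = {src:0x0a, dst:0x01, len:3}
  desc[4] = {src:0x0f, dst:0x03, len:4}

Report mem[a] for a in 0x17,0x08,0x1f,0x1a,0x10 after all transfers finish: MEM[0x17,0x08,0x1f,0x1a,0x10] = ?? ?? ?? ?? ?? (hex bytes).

MEM[0x17,0x08,0x1f,0x1a,0x10] = 1b d0 4e d0 e1

  after D0: wrote 2B at 0x07 = 2dd0
  after D1: wrote 8B at 0x0f = 1be12dd0c3751a28
  after D2: wrote 8B at 0x15 = 28521be12dd0c375
  after D3: wrote 3B at 0x01 = 751a28
  after D4: wrote 4B at 0x03 = 1be12dd0
query mem[0x17]=0x1b, mem[0x08]=0xd0, mem[0x1f]=0x4e, mem[0x1a]=0xd0, mem[0x10]=0xe1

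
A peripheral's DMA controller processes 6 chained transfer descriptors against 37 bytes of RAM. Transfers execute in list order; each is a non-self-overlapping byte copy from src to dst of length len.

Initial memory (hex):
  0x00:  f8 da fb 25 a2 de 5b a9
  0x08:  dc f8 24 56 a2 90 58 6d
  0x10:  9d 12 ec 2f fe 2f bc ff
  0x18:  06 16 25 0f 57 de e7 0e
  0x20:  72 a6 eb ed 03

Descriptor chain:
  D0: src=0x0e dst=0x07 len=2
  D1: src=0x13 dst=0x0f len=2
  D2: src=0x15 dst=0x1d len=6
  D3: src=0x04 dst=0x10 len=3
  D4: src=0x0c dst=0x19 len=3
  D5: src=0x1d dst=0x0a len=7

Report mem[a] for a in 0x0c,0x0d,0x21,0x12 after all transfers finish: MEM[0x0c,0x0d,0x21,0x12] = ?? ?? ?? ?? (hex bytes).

MEM[0x0c,0x0d,0x21,0x12] = ff 06 16 5b

#0 dst[0x07+2] := {0x58,0x6d}
#1 dst[0x0f+2] := {0x2f,0xfe}
#2 dst[0x1d+6] := {0x2f,0xbc,0xff,0x06,0x16,0x25}
#3 dst[0x10+3] := {0xa2,0xde,0x5b}
#4 dst[0x19+3] := {0xa2,0x90,0x58}
#5 dst[0x0a+7] := {0x2f,0xbc,0xff,0x06,0x16,0x25,0xed}
query mem[0x0c]=0xff, mem[0x0d]=0x06, mem[0x21]=0x16, mem[0x12]=0x5b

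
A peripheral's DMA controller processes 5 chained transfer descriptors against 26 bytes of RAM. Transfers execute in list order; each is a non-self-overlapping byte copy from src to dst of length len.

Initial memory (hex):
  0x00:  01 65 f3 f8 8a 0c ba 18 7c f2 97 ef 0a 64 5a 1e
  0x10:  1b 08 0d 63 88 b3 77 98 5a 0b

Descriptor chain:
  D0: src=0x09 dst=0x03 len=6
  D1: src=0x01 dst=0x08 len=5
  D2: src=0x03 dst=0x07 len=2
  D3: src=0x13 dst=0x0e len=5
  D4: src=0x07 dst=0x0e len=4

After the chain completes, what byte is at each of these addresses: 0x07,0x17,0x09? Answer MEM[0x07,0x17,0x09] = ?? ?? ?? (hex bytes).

MEM[0x07,0x17,0x09] = f2 98 f3

[0] 0x09->0x03 len=6 : f2 97 ef 0a 64 5a
[1] 0x01->0x08 len=5 : 65 f3 f2 97 ef
[2] 0x03->0x07 len=2 : f2 97
[3] 0x13->0x0e len=5 : 63 88 b3 77 98
[4] 0x07->0x0e len=4 : f2 97 f3 f2
query mem[0x07]=0xf2, mem[0x17]=0x98, mem[0x09]=0xf3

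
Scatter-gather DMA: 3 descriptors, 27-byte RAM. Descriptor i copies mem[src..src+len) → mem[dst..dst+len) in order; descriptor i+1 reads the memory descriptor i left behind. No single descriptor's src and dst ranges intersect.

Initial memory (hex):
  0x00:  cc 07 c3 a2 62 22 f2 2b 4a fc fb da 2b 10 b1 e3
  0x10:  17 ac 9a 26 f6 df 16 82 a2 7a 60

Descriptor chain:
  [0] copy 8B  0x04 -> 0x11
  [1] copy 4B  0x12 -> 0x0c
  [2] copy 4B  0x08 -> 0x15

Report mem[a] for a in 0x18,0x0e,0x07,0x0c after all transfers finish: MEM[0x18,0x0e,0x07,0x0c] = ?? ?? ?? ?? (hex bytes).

MEM[0x18,0x0e,0x07,0x0c] = da 2b 2b 22

D0: mem[0x11..0x18] <- [62 22 f2 2b 4a fc fb da]
D1: mem[0x0c..0x0f] <- [22 f2 2b 4a]
D2: mem[0x15..0x18] <- [4a fc fb da]
query mem[0x18]=0xda, mem[0x0e]=0x2b, mem[0x07]=0x2b, mem[0x0c]=0x22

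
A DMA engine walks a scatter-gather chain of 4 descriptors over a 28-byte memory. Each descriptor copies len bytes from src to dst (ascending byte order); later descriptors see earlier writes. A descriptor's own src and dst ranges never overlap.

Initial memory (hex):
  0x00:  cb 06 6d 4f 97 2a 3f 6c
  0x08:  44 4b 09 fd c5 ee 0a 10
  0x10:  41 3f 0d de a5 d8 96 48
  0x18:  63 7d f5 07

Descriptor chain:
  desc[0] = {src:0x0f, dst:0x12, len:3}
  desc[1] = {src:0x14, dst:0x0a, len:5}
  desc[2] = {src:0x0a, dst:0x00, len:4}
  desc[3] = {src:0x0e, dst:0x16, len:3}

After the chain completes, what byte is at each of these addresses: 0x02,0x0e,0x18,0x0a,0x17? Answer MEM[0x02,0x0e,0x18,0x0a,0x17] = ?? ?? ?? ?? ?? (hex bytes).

D0: mem[0x12..0x14] <- [10 41 3f]
D1: mem[0x0a..0x0e] <- [3f d8 96 48 63]
D2: mem[0x00..0x03] <- [3f d8 96 48]
D3: mem[0x16..0x18] <- [63 10 41]
query mem[0x02]=0x96, mem[0x0e]=0x63, mem[0x18]=0x41, mem[0x0a]=0x3f, mem[0x17]=0x10

MEM[0x02,0x0e,0x18,0x0a,0x17] = 96 63 41 3f 10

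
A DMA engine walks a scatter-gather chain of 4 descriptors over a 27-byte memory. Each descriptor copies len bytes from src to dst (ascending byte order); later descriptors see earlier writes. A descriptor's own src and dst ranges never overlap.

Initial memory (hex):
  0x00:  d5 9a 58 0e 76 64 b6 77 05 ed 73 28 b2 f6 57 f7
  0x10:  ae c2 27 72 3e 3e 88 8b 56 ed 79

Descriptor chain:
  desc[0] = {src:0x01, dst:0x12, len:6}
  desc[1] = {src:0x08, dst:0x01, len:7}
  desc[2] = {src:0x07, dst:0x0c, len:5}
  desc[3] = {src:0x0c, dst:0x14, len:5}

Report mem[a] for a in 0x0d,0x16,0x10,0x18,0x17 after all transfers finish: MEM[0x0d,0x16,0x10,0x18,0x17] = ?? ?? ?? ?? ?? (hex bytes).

#0 dst[0x12+6] := {0x9a,0x58,0x0e,0x76,0x64,0xb6}
#1 dst[0x01+7] := {0x05,0xed,0x73,0x28,0xb2,0xf6,0x57}
#2 dst[0x0c+5] := {0x57,0x05,0xed,0x73,0x28}
#3 dst[0x14+5] := {0x57,0x05,0xed,0x73,0x28}
query mem[0x0d]=0x05, mem[0x16]=0xed, mem[0x10]=0x28, mem[0x18]=0x28, mem[0x17]=0x73

MEM[0x0d,0x16,0x10,0x18,0x17] = 05 ed 28 28 73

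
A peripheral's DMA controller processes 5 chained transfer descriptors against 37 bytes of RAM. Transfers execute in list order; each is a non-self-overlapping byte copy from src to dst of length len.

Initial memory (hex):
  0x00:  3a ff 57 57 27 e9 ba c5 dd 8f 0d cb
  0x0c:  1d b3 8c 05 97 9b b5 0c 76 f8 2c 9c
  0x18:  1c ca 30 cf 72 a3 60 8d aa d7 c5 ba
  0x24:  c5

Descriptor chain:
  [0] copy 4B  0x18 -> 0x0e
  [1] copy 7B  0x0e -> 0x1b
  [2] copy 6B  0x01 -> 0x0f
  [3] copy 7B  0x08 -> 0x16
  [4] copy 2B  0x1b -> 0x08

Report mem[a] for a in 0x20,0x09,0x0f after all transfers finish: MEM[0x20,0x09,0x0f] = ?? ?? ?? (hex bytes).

D0: mem[0x0e..0x11] <- [1c ca 30 cf]
D1: mem[0x1b..0x21] <- [1c ca 30 cf b5 0c 76]
D2: mem[0x0f..0x14] <- [ff 57 57 27 e9 ba]
D3: mem[0x16..0x1c] <- [dd 8f 0d cb 1d b3 1c]
D4: mem[0x08..0x09] <- [b3 1c]
query mem[0x20]=0x0c, mem[0x09]=0x1c, mem[0x0f]=0xff

MEM[0x20,0x09,0x0f] = 0c 1c ff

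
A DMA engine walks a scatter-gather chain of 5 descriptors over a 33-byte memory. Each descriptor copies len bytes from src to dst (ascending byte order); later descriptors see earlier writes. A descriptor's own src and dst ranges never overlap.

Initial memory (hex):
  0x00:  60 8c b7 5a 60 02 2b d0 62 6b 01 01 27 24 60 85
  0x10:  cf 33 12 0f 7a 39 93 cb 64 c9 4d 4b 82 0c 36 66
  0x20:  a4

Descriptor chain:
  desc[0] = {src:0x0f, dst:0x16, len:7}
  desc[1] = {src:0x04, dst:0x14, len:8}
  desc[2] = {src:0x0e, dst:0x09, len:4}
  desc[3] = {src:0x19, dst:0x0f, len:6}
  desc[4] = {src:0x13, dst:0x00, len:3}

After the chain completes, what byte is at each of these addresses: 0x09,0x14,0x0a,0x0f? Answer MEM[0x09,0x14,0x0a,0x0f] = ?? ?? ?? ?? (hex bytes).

[0] 0x0f->0x16 len=7 : 85 cf 33 12 0f 7a 39
[1] 0x04->0x14 len=8 : 60 02 2b d0 62 6b 01 01
[2] 0x0e->0x09 len=4 : 60 85 cf 33
[3] 0x19->0x0f len=6 : 6b 01 01 39 0c 36
[4] 0x13->0x00 len=3 : 0c 36 02
query mem[0x09]=0x60, mem[0x14]=0x36, mem[0x0a]=0x85, mem[0x0f]=0x6b

MEM[0x09,0x14,0x0a,0x0f] = 60 36 85 6b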